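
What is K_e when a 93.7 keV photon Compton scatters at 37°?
3.3365 keV

By energy conservation: K_e = E_initial - E_final

First find the scattered photon energy:
Initial wavelength: λ = hc/E = 13.2320 pm
Compton shift: Δλ = λ_C(1 - cos(37°)) = 0.4886 pm
Final wavelength: λ' = 13.2320 + 0.4886 = 13.7206 pm
Final photon energy: E' = hc/λ' = 90.3635 keV

Electron kinetic energy:
K_e = E - E' = 93.7000 - 90.3635 = 3.3365 keV

(Intermediate values are shown rounded; full precision is carried through to the final answer.)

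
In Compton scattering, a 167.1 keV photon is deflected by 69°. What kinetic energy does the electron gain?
28.9800 keV

By energy conservation: K_e = E_initial - E_final

First find the scattered photon energy:
Initial wavelength: λ = hc/E = 7.4198 pm
Compton shift: Δλ = λ_C(1 - cos(69°)) = 1.5568 pm
Final wavelength: λ' = 7.4198 + 1.5568 = 8.9766 pm
Final photon energy: E' = hc/λ' = 138.1200 keV

Electron kinetic energy:
K_e = E - E' = 167.1000 - 138.1200 = 28.9800 keV

(Intermediate values are shown rounded; full precision is carried through to the final answer.)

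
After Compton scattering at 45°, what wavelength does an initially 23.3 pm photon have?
24.0106 pm

Using the Compton formula: λ' = λ + λ_C(1 − cos θ)

For θ = 45°, cos θ = √2/2 (exact) ≈ 0.7071, so:
1 − cos 45° = 1 − (√2/2) ≈ 0.2929

Δλ = λ_C × 0.2929 = 2.4263 × 0.2929 = 0.7106 pm

λ' = 23.3 + 0.7106 = 24.0106 pm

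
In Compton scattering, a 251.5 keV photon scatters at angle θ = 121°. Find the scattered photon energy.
144.0715 keV

First convert energy to wavelength:
λ = hc/E, with hc ≈ 1239.842 keV·pm (i.e. 1239.842 eV·nm)

For E = 251.5 keV = 251500 eV:
λ = 1239.842 keV·pm / 251.5 keV
λ = 4.9298 pm

Calculate the Compton shift:
Δλ = λ_C(1 - cos(121°)) = 2.4263 × 1.5150
Δλ = 3.6760 pm

Final wavelength:
λ' = 4.9298 + 3.6760 = 8.6057 pm

Final energy:
E' = hc/λ' = 1239.842 / 8.6057 = 144.0715 keV

(Intermediate values are shown rounded; full precision is carried through to the final answer.)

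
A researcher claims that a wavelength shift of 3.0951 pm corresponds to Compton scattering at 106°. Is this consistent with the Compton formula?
Yes, consistent

Calculate the expected shift for θ = 106°:

Δλ_expected = λ_C(1 - cos(106°))
Δλ_expected = 2.4263 × (1 - cos(106°))
Δλ_expected = 2.4263 × 1.2756
Δλ_expected = 3.0951 pm

Given shift: 3.0951 pm
Expected shift: 3.0951 pm
Difference: 0.0000 pm

The values match. This is consistent with Compton scattering at the stated angle.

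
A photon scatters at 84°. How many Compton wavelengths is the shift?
0.8955 λ_C

The Compton shift formula is:
Δλ = λ_C(1 - cos θ)

Dividing both sides by λ_C:
Δλ/λ_C = 1 - cos θ

For θ = 84°:
Δλ/λ_C = 1 - cos(84°)
Δλ/λ_C = 1 - 0.1045
Δλ/λ_C = 0.8955

This means the shift is 0.8955 × λ_C = 2.1727 pm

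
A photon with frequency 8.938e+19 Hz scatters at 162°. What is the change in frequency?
5.231e+19 Hz (decrease)

Convert frequency to wavelength (c = 299792458 m/s):
λ₀ = c/f₀ = 299792458/8.938e+19 = 3.3541336e-12 m = 3.3541 pm

Calculate Compton shift:
Δλ = λ_C(1 - cos(162°)) = 4.7339 pm

Final wavelength:
λ' = λ₀ + Δλ = 3.3541 + 4.7339 = 8.0880 pm

Final frequency:
f' = c/λ' = 299792458/8.0880020e-12 = 3.7066319e+19 Hz

Frequency shift (decrease):
Δf = f₀ - f' = 8.938e+19 - 3.7066319e+19 = 5.231e+19 Hz

(Intermediate values are shown rounded; full precision is carried through to the final answer.)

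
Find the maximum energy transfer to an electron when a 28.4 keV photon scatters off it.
2.8410 keV

Maximum energy transfer occurs at θ = 180° (backscattering).

Initial photon: E₀ = 28.4 keV → λ₀ = 43.6564 pm

Maximum Compton shift (at 180°):
Δλ_max = 2λ_C = 2 × 2.4263 = 4.8526 pm

Final wavelength:
λ' = 43.6564 + 4.8526 = 48.5090 pm

Minimum photon energy (maximum energy to electron):
E'_min = hc/λ' = 25.5590 keV

Maximum electron kinetic energy:
K_max = E₀ - E'_min = 28.4000 - 25.5590 = 2.8410 keV

(Intermediate values are shown rounded; full precision is carried through to the final answer.)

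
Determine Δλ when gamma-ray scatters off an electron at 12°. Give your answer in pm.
0.0530 pm

Using the Compton scattering formula:
Δλ = λ_C(1 - cos θ)

where λ_C = h/(m_e·c) ≈ 2.4263 pm is the Compton wavelength of an electron.

For θ = 12°:
cos(12°) = 0.9781
1 - cos(12°) = 0.0219

Δλ = 2.4263 × 0.0219
Δλ = 0.0530 pm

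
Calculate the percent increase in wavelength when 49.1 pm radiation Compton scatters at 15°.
0.1684%

Calculate the Compton shift:
Δλ = λ_C(1 - cos(15°))
Δλ = 2.4263 × (1 - cos(15°))
Δλ = 2.4263 × 0.0341
Δλ = 0.0827 pm

Percentage change:
(Δλ/λ₀) × 100 = (0.0827/49.1) × 100
= 0.1684%

(Intermediate values are shown rounded; full precision is carried through to the final answer.)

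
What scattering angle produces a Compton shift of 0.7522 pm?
46.37°

From the Compton formula Δλ = λ_C(1 - cos θ), we can solve for θ:

cos θ = 1 - Δλ/λ_C

Given:
- Δλ = 0.7522 pm
- λ_C = h/(m_e·c) ≈ 2.42631024 pm

cos θ = 1 - 0.7522/2.42631024
cos θ = 1 - 0.310018
cos θ = 0.689982

θ = arccos(0.689982)
θ = 46.37°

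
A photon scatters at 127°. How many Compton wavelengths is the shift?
1.6018 λ_C

The Compton shift formula is:
Δλ = λ_C(1 - cos θ)

Dividing both sides by λ_C:
Δλ/λ_C = 1 - cos θ

For θ = 127°:
Δλ/λ_C = 1 - cos(127°)
Δλ/λ_C = 1 - -0.6018
Δλ/λ_C = 1.6018

This means the shift is 1.6018 × λ_C = 3.8865 pm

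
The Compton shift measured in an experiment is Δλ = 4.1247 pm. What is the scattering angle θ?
134.43°

From the Compton formula Δλ = λ_C(1 - cos θ), we can solve for θ:

cos θ = 1 - Δλ/λ_C

Given:
- Δλ = 4.1247 pm
- λ_C = h/(m_e·c) ≈ 2.42631024 pm

cos θ = 1 - 4.1247/2.42631024
cos θ = 1 - 1.699989
cos θ = -0.699989

θ = arccos(-0.699989)
θ = 134.43°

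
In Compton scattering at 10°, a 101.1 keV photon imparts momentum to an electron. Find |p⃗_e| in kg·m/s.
9.4054e-24 kg·m/s

The electron is initially at rest, so by conservation of momentum:
p⃗_e = p⃗₀ − p⃗'  (incident photon momentum minus scattered photon momentum)

Photon momentum magnitudes (p = h/λ = E/c):
λ₀ = hc/E₀ = 12.2635 pm → p₀ = h/λ₀ = 5.4031e-23 kg·m/s
Δλ = λ_C(1 − cos 10°) = 0.0369 pm
λ' = 12.3004 pm → p' = h/λ' = 5.3869e-23 kg·m/s

The scattered photon makes angle θ = 10° with the incident direction, so by the law of cosines:
|p⃗_e|² = p₀² + p'² − 2p₀p'cos θ
|p⃗_e|² = (5.4031e-23)² + (5.3869e-23)² − 2·5.4031e-23·5.3869e-23·cos(10°)
|p⃗_e| = 9.4054e-24 kg·m/s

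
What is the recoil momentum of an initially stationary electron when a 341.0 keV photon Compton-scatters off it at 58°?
1.6019e-22 kg·m/s

The electron is initially at rest, so by conservation of momentum:
p⃗_e = p⃗₀ − p⃗'  (incident photon momentum minus scattered photon momentum)

Photon momentum magnitudes (p = h/λ = E/c):
λ₀ = hc/E₀ = 3.6359 pm → p₀ = h/λ₀ = 1.8224e-22 kg·m/s
Δλ = λ_C(1 − cos 58°) = 1.1406 pm
λ' = 4.7765 pm → p' = h/λ' = 1.3872e-22 kg·m/s

The scattered photon makes angle θ = 58° with the incident direction, so by the law of cosines:
|p⃗_e|² = p₀² + p'² − 2p₀p'cos θ
|p⃗_e|² = (1.8224e-22)² + (1.3872e-22)² − 2·1.8224e-22·1.3872e-22·cos(58°)
|p⃗_e| = 1.6019e-22 kg·m/s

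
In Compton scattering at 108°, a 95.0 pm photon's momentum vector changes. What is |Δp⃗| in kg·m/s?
1.1104e-23 kg·m/s

Photon momentum magnitude is p = h/λ.

Initial momentum:
p₀ = h/λ = 6.6261e-34/9.5000e-11 = 6.9748e-24 kg·m/s

After scattering:
λ' = λ + Δλ = 95.0 + 3.1761 = 98.1761 pm
p' = h/λ' = 6.6261e-34/9.8176e-11 = 6.7492e-24 kg·m/s

Momentum is a vector; the scattered photon's direction makes angle θ = 108° with the incident direction. The magnitude of the vector change Δp⃗ = p⃗₀ − p⃗' is found from the law of cosines:
|Δp⃗|² = p₀² + p'² − 2p₀p'cos θ
|Δp⃗|² = (6.9748e-24)² + (6.7492e-24)² − 2·6.9748e-24·6.7492e-24·cos(108°)
|Δp⃗| = 1.1104e-23 kg·m/s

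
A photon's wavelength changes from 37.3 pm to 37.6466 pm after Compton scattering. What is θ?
31.00°

First find the wavelength shift:
Δλ = λ' - λ = 37.6466 - 37.3 = 0.3466 pm

Using Δλ = λ_C(1 - cos θ), with λ_C = h/(m_e·c) ≈ 2.42631024 pm:
cos θ = 1 - Δλ/λ_C
cos θ = 1 - 0.3466/2.42631024
cos θ = 0.857149

θ = arccos(0.857149)
θ = 31.00°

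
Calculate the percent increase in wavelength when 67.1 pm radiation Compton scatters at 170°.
7.1770%

Calculate the Compton shift:
Δλ = λ_C(1 - cos(170°))
Δλ = 2.4263 × (1 - cos(170°))
Δλ = 2.4263 × 1.9848
Δλ = 4.8158 pm

Percentage change:
(Δλ/λ₀) × 100 = (4.8158/67.1) × 100
= 7.1770%

(Intermediate values are shown rounded; full precision is carried through to the final answer.)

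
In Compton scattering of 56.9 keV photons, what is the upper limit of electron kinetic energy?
10.3637 keV

Maximum energy transfer occurs at θ = 180° (backscattering).

Initial photon: E₀ = 56.9 keV → λ₀ = 21.7898 pm

Maximum Compton shift (at 180°):
Δλ_max = 2λ_C = 2 × 2.4263 = 4.8526 pm

Final wavelength:
λ' = 21.7898 + 4.8526 = 26.6425 pm

Minimum photon energy (maximum energy to electron):
E'_min = hc/λ' = 46.5363 keV

Maximum electron kinetic energy:
K_max = E₀ - E'_min = 56.9000 - 46.5363 = 10.3637 keV

(Intermediate values are shown rounded; full precision is carried through to the final answer.)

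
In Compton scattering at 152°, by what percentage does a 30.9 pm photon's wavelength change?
14.7852%

Calculate the Compton shift:
Δλ = λ_C(1 - cos(152°))
Δλ = 2.4263 × (1 - cos(152°))
Δλ = 2.4263 × 1.8829
Δλ = 4.5686 pm

Percentage change:
(Δλ/λ₀) × 100 = (4.5686/30.9) × 100
= 14.7852%

(Intermediate values are shown rounded; full precision is carried through to the final answer.)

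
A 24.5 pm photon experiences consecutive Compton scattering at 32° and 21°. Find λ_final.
25.0298 pm

Apply Compton shift twice:

First scattering at θ₁ = 32°:
Δλ₁ = λ_C(1 - cos(32°))
Δλ₁ = 2.4263 × 0.1520
Δλ₁ = 0.3687 pm

After first scattering:
λ₁ = 24.5 + 0.3687 = 24.8687 pm

Second scattering at θ₂ = 21°:
Δλ₂ = λ_C(1 - cos(21°))
Δλ₂ = 2.4263 × 0.0664
Δλ₂ = 0.1612 pm

Final wavelength:
λ₂ = 24.8687 + 0.1612 = 25.0298 pm

Total shift: Δλ_total = 0.3687 + 0.1612 = 0.5298 pm

(Intermediate values are shown rounded; full precision is carried through to the final answer.)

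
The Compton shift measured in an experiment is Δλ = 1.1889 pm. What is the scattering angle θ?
59.34°

From the Compton formula Δλ = λ_C(1 - cos θ), we can solve for θ:

cos θ = 1 - Δλ/λ_C

Given:
- Δλ = 1.1889 pm
- λ_C = h/(m_e·c) ≈ 2.42631024 pm

cos θ = 1 - 1.1889/2.42631024
cos θ = 1 - 0.490003
cos θ = 0.509997

θ = arccos(0.509997)
θ = 59.34°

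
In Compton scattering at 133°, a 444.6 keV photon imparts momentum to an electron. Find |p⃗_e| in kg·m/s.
3.1148e-22 kg·m/s

The electron is initially at rest, so by conservation of momentum:
p⃗_e = p⃗₀ − p⃗'  (incident photon momentum minus scattered photon momentum)

Photon momentum magnitudes (p = h/λ = E/c):
λ₀ = hc/E₀ = 2.7887 pm → p₀ = h/λ₀ = 2.3761e-22 kg·m/s
Δλ = λ_C(1 − cos 133°) = 4.0810 pm
λ' = 6.8697 pm → p' = h/λ' = 9.6453e-23 kg·m/s

The scattered photon makes angle θ = 133° with the incident direction, so by the law of cosines:
|p⃗_e|² = p₀² + p'² − 2p₀p'cos θ
|p⃗_e|² = (2.3761e-22)² + (9.6453e-23)² − 2·2.3761e-22·9.6453e-23·cos(133°)
|p⃗_e| = 3.1148e-22 kg·m/s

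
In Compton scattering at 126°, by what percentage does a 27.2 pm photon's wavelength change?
14.1635%

Calculate the Compton shift:
Δλ = λ_C(1 - cos(126°))
Δλ = 2.4263 × (1 - cos(126°))
Δλ = 2.4263 × 1.5878
Δλ = 3.8525 pm

Percentage change:
(Δλ/λ₀) × 100 = (3.8525/27.2) × 100
= 14.1635%

(Intermediate values are shown rounded; full precision is carried through to the final answer.)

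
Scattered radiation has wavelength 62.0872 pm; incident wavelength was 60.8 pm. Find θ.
62.00°

First find the wavelength shift:
Δλ = λ' - λ = 62.0872 - 60.8 = 1.2872 pm

Using Δλ = λ_C(1 - cos θ), with λ_C = h/(m_e·c) ≈ 2.42631024 pm:
cos θ = 1 - Δλ/λ_C
cos θ = 1 - 1.2872/2.42631024
cos θ = 0.469483

θ = arccos(0.469483)
θ = 62.00°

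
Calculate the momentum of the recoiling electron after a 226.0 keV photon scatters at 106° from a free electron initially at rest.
1.6029e-22 kg·m/s

The electron is initially at rest, so by conservation of momentum:
p⃗_e = p⃗₀ − p⃗'  (incident photon momentum minus scattered photon momentum)

Photon momentum magnitudes (p = h/λ = E/c):
λ₀ = hc/E₀ = 5.4860 pm → p₀ = h/λ₀ = 1.2078e-22 kg·m/s
Δλ = λ_C(1 − cos 106°) = 3.0951 pm
λ' = 8.5811 pm → p' = h/λ' = 7.7217e-23 kg·m/s

The scattered photon makes angle θ = 106° with the incident direction, so by the law of cosines:
|p⃗_e|² = p₀² + p'² − 2p₀p'cos θ
|p⃗_e|² = (1.2078e-22)² + (7.7217e-23)² − 2·1.2078e-22·7.7217e-23·cos(106°)
|p⃗_e| = 1.6029e-22 kg·m/s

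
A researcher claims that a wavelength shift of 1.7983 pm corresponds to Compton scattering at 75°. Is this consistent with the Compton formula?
Yes, consistent

Calculate the expected shift for θ = 75°:

Δλ_expected = λ_C(1 - cos(75°))
Δλ_expected = 2.4263 × (1 - cos(75°))
Δλ_expected = 2.4263 × 0.7412
Δλ_expected = 1.7983 pm

Given shift: 1.7983 pm
Expected shift: 1.7983 pm
Difference: 0.0000 pm

The values match. This is consistent with Compton scattering at the stated angle.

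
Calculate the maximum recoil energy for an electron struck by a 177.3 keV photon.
72.6325 keV

Maximum energy transfer occurs at θ = 180° (backscattering).

Initial photon: E₀ = 177.3 keV → λ₀ = 6.9929 pm

Maximum Compton shift (at 180°):
Δλ_max = 2λ_C = 2 × 2.4263 = 4.8526 pm

Final wavelength:
λ' = 6.9929 + 4.8526 = 11.8455 pm

Minimum photon energy (maximum energy to electron):
E'_min = hc/λ' = 104.6675 keV

Maximum electron kinetic energy:
K_max = E₀ - E'_min = 177.3000 - 104.6675 = 72.6325 keV

(Intermediate values are shown rounded; full precision is carried through to the final answer.)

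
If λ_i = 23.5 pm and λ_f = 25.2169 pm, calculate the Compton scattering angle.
73.00°

First find the wavelength shift:
Δλ = λ' - λ = 25.2169 - 23.5 = 1.7169 pm

Using Δλ = λ_C(1 - cos θ), with λ_C = h/(m_e·c) ≈ 2.42631024 pm:
cos θ = 1 - Δλ/λ_C
cos θ = 1 - 1.7169/2.42631024
cos θ = 0.292382

θ = arccos(0.292382)
θ = 73.00°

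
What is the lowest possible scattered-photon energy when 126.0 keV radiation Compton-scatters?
84.3853 keV (at θ = 180°)

The scattered photon has minimum energy when its wavelength is maximum, i.e., when the Compton shift Δλ = λ_C(1 − cos θ) is maximum. This occurs at θ = 180° (backscattering), giving Δλ_max = 2λ_C = 4.8526 pm.

Initial wavelength: λ₀ = hc/E₀ = 9.8400 pm
Maximum final wavelength: λ'_max = λ₀ + 2λ_C = 9.8400 + 4.8526 = 14.6926 pm
Minimum final energy: E'_min = hc/λ'_max = 84.3853 keV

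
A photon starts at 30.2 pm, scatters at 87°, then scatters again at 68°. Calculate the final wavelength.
34.0167 pm

Apply Compton shift twice:

First scattering at θ₁ = 87°:
Δλ₁ = λ_C(1 - cos(87°))
Δλ₁ = 2.4263 × 0.9477
Δλ₁ = 2.2993 pm

After first scattering:
λ₁ = 30.2 + 2.2993 = 32.4993 pm

Second scattering at θ₂ = 68°:
Δλ₂ = λ_C(1 - cos(68°))
Δλ₂ = 2.4263 × 0.6254
Δλ₂ = 1.5174 pm

Final wavelength:
λ₂ = 32.4993 + 1.5174 = 34.0167 pm

Total shift: Δλ_total = 2.2993 + 1.5174 = 3.8167 pm

(Intermediate values are shown rounded; full precision is carried through to the final answer.)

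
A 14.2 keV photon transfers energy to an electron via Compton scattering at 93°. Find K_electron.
0.4035 keV

By energy conservation: K_e = E_initial - E_final

First find the scattered photon energy:
Initial wavelength: λ = hc/E = 87.3128 pm
Compton shift: Δλ = λ_C(1 - cos(93°)) = 2.5533 pm
Final wavelength: λ' = 87.3128 + 2.5533 = 89.8661 pm
Final photon energy: E' = hc/λ' = 13.7965 keV

Electron kinetic energy:
K_e = E - E' = 14.2000 - 13.7965 = 0.4035 keV

(Intermediate values are shown rounded; full precision is carried through to the final answer.)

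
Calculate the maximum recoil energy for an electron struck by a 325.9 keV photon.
182.6813 keV

Maximum energy transfer occurs at θ = 180° (backscattering).

Initial photon: E₀ = 325.9 keV → λ₀ = 3.8044 pm

Maximum Compton shift (at 180°):
Δλ_max = 2λ_C = 2 × 2.4263 = 4.8526 pm

Final wavelength:
λ' = 3.8044 + 4.8526 = 8.6570 pm

Minimum photon energy (maximum energy to electron):
E'_min = hc/λ' = 143.2187 keV

Maximum electron kinetic energy:
K_max = E₀ - E'_min = 325.9000 - 143.2187 = 182.6813 keV

(Intermediate values are shown rounded; full precision is carried through to the final answer.)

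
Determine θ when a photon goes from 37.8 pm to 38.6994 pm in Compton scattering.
51.00°

First find the wavelength shift:
Δλ = λ' - λ = 38.6994 - 37.8 = 0.8994 pm

Using Δλ = λ_C(1 - cos θ), with λ_C = h/(m_e·c) ≈ 2.42631024 pm:
cos θ = 1 - Δλ/λ_C
cos θ = 1 - 0.8994/2.42631024
cos θ = 0.629314

θ = arccos(0.629314)
θ = 51.00°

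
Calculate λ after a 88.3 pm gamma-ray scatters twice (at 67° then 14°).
89.8503 pm

Apply Compton shift twice:

First scattering at θ₁ = 67°:
Δλ₁ = λ_C(1 - cos(67°))
Δλ₁ = 2.4263 × 0.6093
Δλ₁ = 1.4783 pm

After first scattering:
λ₁ = 88.3 + 1.4783 = 89.7783 pm

Second scattering at θ₂ = 14°:
Δλ₂ = λ_C(1 - cos(14°))
Δλ₂ = 2.4263 × 0.0297
Δλ₂ = 0.0721 pm

Final wavelength:
λ₂ = 89.7783 + 0.0721 = 89.8503 pm

Total shift: Δλ_total = 1.4783 + 0.0721 = 1.5503 pm

(Intermediate values are shown rounded; full precision is carried through to the final answer.)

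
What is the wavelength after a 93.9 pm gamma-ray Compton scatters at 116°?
97.3899 pm

Using the Compton scattering formula:
λ' = λ + Δλ = λ + λ_C(1 - cos θ)

Given:
- Initial wavelength λ = 93.9 pm
- Scattering angle θ = 116°
- Compton wavelength λ_C ≈ 2.4263 pm

Calculate the shift:
Δλ = 2.4263 × (1 - cos(116°))
Δλ = 2.4263 × 1.4384
Δλ = 3.4899 pm

Final wavelength:
λ' = 93.9 + 3.4899 = 97.3899 pm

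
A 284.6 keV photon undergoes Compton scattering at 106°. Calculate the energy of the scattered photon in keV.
166.3876 keV

First convert energy to wavelength:
λ = hc/E, with hc ≈ 1239.842 keV·pm (i.e. 1239.842 eV·nm)

For E = 284.6 keV = 284600 eV:
λ = 1239.842 keV·pm / 284.6 keV
λ = 4.3564 pm

Calculate the Compton shift:
Δλ = λ_C(1 - cos(106°)) = 2.4263 × 1.2756
Δλ = 3.0951 pm

Final wavelength:
λ' = 4.3564 + 3.0951 = 7.4515 pm

Final energy:
E' = hc/λ' = 1239.842 / 7.4515 = 166.3876 keV

(Intermediate values are shown rounded; full precision is carried through to the final answer.)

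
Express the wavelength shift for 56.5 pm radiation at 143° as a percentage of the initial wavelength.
7.7240%

Calculate the Compton shift:
Δλ = λ_C(1 - cos(143°))
Δλ = 2.4263 × (1 - cos(143°))
Δλ = 2.4263 × 1.7986
Δλ = 4.3640 pm

Percentage change:
(Δλ/λ₀) × 100 = (4.3640/56.5) × 100
= 7.7240%

(Intermediate values are shown rounded; full precision is carried through to the final answer.)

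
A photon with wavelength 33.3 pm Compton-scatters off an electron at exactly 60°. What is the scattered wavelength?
34.5132 pm

Using the Compton formula: λ' = λ + λ_C(1 − cos θ)

For θ = 60°, cos θ = 1/2 (exact) = 0.5000, so:
1 − cos 60° = 1 − (1/2) = 0.5000

Δλ = λ_C × 0.5000 = 2.4263 × 0.5000 = 1.2132 pm

λ' = 33.3 + 1.2132 = 34.5132 pm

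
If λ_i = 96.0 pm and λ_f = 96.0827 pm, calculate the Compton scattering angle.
15.00°

First find the wavelength shift:
Δλ = λ' - λ = 96.0827 - 96.0 = 0.0827 pm

Using Δλ = λ_C(1 - cos θ), with λ_C = h/(m_e·c) ≈ 2.42631024 pm:
cos θ = 1 - Δλ/λ_C
cos θ = 1 - 0.0827/2.42631024
cos θ = 0.965915

θ = arccos(0.965915)
θ = 15.00°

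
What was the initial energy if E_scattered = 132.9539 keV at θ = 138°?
243.2998 keV

Convert final energy to wavelength (hc ≈ 1239.842 keV·pm):
λ' = hc/E' = 1239.842 / 132.9539 = 9.3254 pm

Calculate the Compton shift:
Δλ = λ_C(1 - cos(138°))
Δλ = 2.4263 × (1 - cos(138°))
Δλ = 4.2294 pm

Initial wavelength:
λ = λ' - Δλ = 9.3254 - 4.2294 = 5.0959 pm

Initial energy:
E = hc/λ = 1239.842 / 5.0959 = 243.2998 keV

(Intermediate values are shown rounded; full precision is carried through to the final answer.)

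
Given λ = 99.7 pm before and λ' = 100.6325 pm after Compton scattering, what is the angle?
52.00°

First find the wavelength shift:
Δλ = λ' - λ = 100.6325 - 99.7 = 0.9325 pm

Using Δλ = λ_C(1 - cos θ), with λ_C = h/(m_e·c) ≈ 2.42631024 pm:
cos θ = 1 - Δλ/λ_C
cos θ = 1 - 0.9325/2.42631024
cos θ = 0.615672

θ = arccos(0.615672)
θ = 52.00°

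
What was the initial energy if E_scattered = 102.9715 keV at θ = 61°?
114.9000 keV

Convert final energy to wavelength (hc ≈ 1239.842 keV·pm):
λ' = hc/E' = 1239.842 / 102.9715 = 12.0406 pm

Calculate the Compton shift:
Δλ = λ_C(1 - cos(61°))
Δλ = 2.4263 × (1 - cos(61°))
Δλ = 1.2500 pm

Initial wavelength:
λ = λ' - Δλ = 12.0406 - 1.2500 = 10.7906 pm

Initial energy:
E = hc/λ = 1239.842 / 10.7906 = 114.9000 keV

(Intermediate values are shown rounded; full precision is carried through to the final answer.)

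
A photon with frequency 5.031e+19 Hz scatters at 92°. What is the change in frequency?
1.491e+19 Hz (decrease)

Convert frequency to wavelength (c = 299792458 m/s):
λ₀ = c/f₀ = 299792458/5.031e+19 = 5.9589040e-12 m = 5.9589 pm

Calculate Compton shift:
Δλ = λ_C(1 - cos(92°)) = 2.5110 pm

Final wavelength:
λ' = λ₀ + Δλ = 5.9589 + 2.5110 = 8.4699 pm

Final frequency:
f' = c/λ' = 299792458/8.4698912e-12 = 3.5395078e+19 Hz

Frequency shift (decrease):
Δf = f₀ - f' = 5.031e+19 - 3.5395078e+19 = 1.491e+19 Hz

(Intermediate values are shown rounded; full precision is carried through to the final answer.)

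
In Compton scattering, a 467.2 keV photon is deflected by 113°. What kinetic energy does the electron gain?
261.5235 keV

By energy conservation: K_e = E_initial - E_final

First find the scattered photon energy:
Initial wavelength: λ = hc/E = 2.6538 pm
Compton shift: Δλ = λ_C(1 - cos(113°)) = 3.3743 pm
Final wavelength: λ' = 2.6538 + 3.3743 = 6.0281 pm
Final photon energy: E' = hc/λ' = 205.6765 keV

Electron kinetic energy:
K_e = E - E' = 467.2000 - 205.6765 = 261.5235 keV

(Intermediate values are shown rounded; full precision is carried through to the final answer.)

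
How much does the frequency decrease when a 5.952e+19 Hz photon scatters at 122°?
2.525e+19 Hz (decrease)

Convert frequency to wavelength (c = 299792458 m/s):
λ₀ = c/f₀ = 299792458/5.952e+19 = 5.0368357e-12 m = 5.0368 pm

Calculate Compton shift:
Δλ = λ_C(1 - cos(122°)) = 3.7121 pm

Final wavelength:
λ' = λ₀ + Δλ = 5.0368 + 3.7121 = 8.7489 pm

Final frequency:
f' = c/λ' = 299792458/8.7488944e-12 = 3.4266325e+19 Hz

Frequency shift (decrease):
Δf = f₀ - f' = 5.952e+19 - 3.4266325e+19 = 2.525e+19 Hz

(Intermediate values are shown rounded; full precision is carried through to the final answer.)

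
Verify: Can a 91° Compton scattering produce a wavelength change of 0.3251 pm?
No, inconsistent

Calculate the expected shift for θ = 91°:

Δλ_expected = λ_C(1 - cos(91°))
Δλ_expected = 2.4263 × (1 - cos(91°))
Δλ_expected = 2.4263 × 1.0175
Δλ_expected = 2.4687 pm

Given shift: 0.3251 pm
Expected shift: 2.4687 pm
Difference: 2.1436 pm

The values do not match. The given shift corresponds to θ ≈ 30.0°, not 91°.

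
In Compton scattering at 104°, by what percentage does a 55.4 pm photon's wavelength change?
5.4391%

Calculate the Compton shift:
Δλ = λ_C(1 - cos(104°))
Δλ = 2.4263 × (1 - cos(104°))
Δλ = 2.4263 × 1.2419
Δλ = 3.0133 pm

Percentage change:
(Δλ/λ₀) × 100 = (3.0133/55.4) × 100
= 5.4391%

(Intermediate values are shown rounded; full precision is carried through to the final answer.)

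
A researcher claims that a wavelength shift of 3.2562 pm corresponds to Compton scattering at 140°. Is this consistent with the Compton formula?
No, inconsistent

Calculate the expected shift for θ = 140°:

Δλ_expected = λ_C(1 - cos(140°))
Δλ_expected = 2.4263 × (1 - cos(140°))
Δλ_expected = 2.4263 × 1.7660
Δλ_expected = 4.2850 pm

Given shift: 3.2562 pm
Expected shift: 4.2850 pm
Difference: 1.0288 pm

The values do not match. The given shift corresponds to θ ≈ 110.0°, not 140°.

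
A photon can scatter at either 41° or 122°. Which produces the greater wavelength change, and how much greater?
122° produces the larger shift by a factor of 6.237

Calculate both shifts using Δλ = λ_C(1 - cos θ):

For θ₁ = 41°:
Δλ₁ = 2.4263 × (1 - cos(41°))
Δλ₁ = 2.4263 × 0.2453
Δλ₁ = 0.5952 pm

For θ₂ = 122°:
Δλ₂ = 2.4263 × (1 - cos(122°))
Δλ₂ = 2.4263 × 1.5299
Δλ₂ = 3.7121 pm

The 122° angle produces the larger shift.
Ratio: 3.7121/0.5952 = 6.237

(Intermediate values are shown rounded; full precision is carried through to the final answer.)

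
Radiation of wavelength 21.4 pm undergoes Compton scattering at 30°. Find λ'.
21.7251 pm

Using the Compton formula: λ' = λ + λ_C(1 − cos θ)

For θ = 30°, cos θ = √3/2 (exact) ≈ 0.8660, so:
1 − cos 30° = 1 − (√3/2) ≈ 0.1340

Δλ = λ_C × 0.1340 = 2.4263 × 0.1340 = 0.3251 pm

λ' = 21.4 + 0.3251 = 21.7251 pm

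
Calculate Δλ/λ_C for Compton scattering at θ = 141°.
1.7771 λ_C

The Compton shift formula is:
Δλ = λ_C(1 - cos θ)

Dividing both sides by λ_C:
Δλ/λ_C = 1 - cos θ

For θ = 141°:
Δλ/λ_C = 1 - cos(141°)
Δλ/λ_C = 1 - -0.7771
Δλ/λ_C = 1.7771

This means the shift is 1.7771 × λ_C = 4.3119 pm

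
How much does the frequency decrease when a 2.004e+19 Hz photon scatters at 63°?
1.630e+18 Hz (decrease)

Convert frequency to wavelength (c = 299792458 m/s):
λ₀ = c/f₀ = 299792458/2.004e+19 = 1.4959703e-11 m = 14.9597 pm

Calculate Compton shift:
Δλ = λ_C(1 - cos(63°)) = 1.3248 pm

Final wavelength:
λ' = λ₀ + Δλ = 14.9597 + 1.3248 = 16.2845 pm

Final frequency:
f' = c/λ' = 299792458/1.6284492e-11 = 1.8409691e+19 Hz

Frequency shift (decrease):
Δf = f₀ - f' = 2.004e+19 - 1.8409691e+19 = 1.630e+18 Hz

(Intermediate values are shown rounded; full precision is carried through to the final answer.)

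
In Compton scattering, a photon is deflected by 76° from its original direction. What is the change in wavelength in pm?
1.8393 pm

Using the Compton scattering formula:
Δλ = λ_C(1 - cos θ)

where λ_C = h/(m_e·c) ≈ 2.4263 pm is the Compton wavelength of an electron.

For θ = 76°:
cos(76°) = 0.2419
1 - cos(76°) = 0.7581

Δλ = 2.4263 × 0.7581
Δλ = 1.8393 pm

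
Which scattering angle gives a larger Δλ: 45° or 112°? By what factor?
112° produces the larger shift by a factor of 4.693

Calculate both shifts using Δλ = λ_C(1 - cos θ):

For θ₁ = 45°:
Δλ₁ = 2.4263 × (1 - cos(45°))
Δλ₁ = 2.4263 × 0.2929
Δλ₁ = 0.7106 pm

For θ₂ = 112°:
Δλ₂ = 2.4263 × (1 - cos(112°))
Δλ₂ = 2.4263 × 1.3746
Δλ₂ = 3.3352 pm

The 112° angle produces the larger shift.
Ratio: 3.3352/0.7106 = 4.693

(Intermediate values are shown rounded; full precision is carried through to the final answer.)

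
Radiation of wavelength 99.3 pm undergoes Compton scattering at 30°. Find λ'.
99.6251 pm

Using the Compton formula: λ' = λ + λ_C(1 − cos θ)

For θ = 30°, cos θ = √3/2 (exact) ≈ 0.8660, so:
1 − cos 30° = 1 − (√3/2) ≈ 0.1340

Δλ = λ_C × 0.1340 = 2.4263 × 0.1340 = 0.3251 pm

λ' = 99.3 + 0.3251 = 99.6251 pm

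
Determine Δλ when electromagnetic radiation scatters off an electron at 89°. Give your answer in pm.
2.3840 pm

Using the Compton scattering formula:
Δλ = λ_C(1 - cos θ)

where λ_C = h/(m_e·c) ≈ 2.4263 pm is the Compton wavelength of an electron.

For θ = 89°:
cos(89°) = 0.0175
1 - cos(89°) = 0.9825

Δλ = 2.4263 × 0.9825
Δλ = 2.3840 pm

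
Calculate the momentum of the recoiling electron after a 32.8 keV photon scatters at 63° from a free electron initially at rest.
1.8015e-23 kg·m/s

The electron is initially at rest, so by conservation of momentum:
p⃗_e = p⃗₀ − p⃗'  (incident photon momentum minus scattered photon momentum)

Photon momentum magnitudes (p = h/λ = E/c):
λ₀ = hc/E₀ = 37.8001 pm → p₀ = h/λ₀ = 1.7529e-23 kg·m/s
Δλ = λ_C(1 − cos 63°) = 1.3248 pm
λ' = 39.1248 pm → p' = h/λ' = 1.6936e-23 kg·m/s

The scattered photon makes angle θ = 63° with the incident direction, so by the law of cosines:
|p⃗_e|² = p₀² + p'² − 2p₀p'cos θ
|p⃗_e|² = (1.7529e-23)² + (1.6936e-23)² − 2·1.7529e-23·1.6936e-23·cos(63°)
|p⃗_e| = 1.8015e-23 kg·m/s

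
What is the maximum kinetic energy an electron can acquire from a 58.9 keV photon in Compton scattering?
11.0344 keV

Maximum energy transfer occurs at θ = 180° (backscattering).

Initial photon: E₀ = 58.9 keV → λ₀ = 21.0499 pm

Maximum Compton shift (at 180°):
Δλ_max = 2λ_C = 2 × 2.4263 = 4.8526 pm

Final wavelength:
λ' = 21.0499 + 4.8526 = 25.9026 pm

Minimum photon energy (maximum energy to electron):
E'_min = hc/λ' = 47.8656 keV

Maximum electron kinetic energy:
K_max = E₀ - E'_min = 58.9000 - 47.8656 = 11.0344 keV

(Intermediate values are shown rounded; full precision is carried through to the final answer.)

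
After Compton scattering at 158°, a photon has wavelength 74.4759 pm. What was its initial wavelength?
69.8000 pm

From λ' = λ + Δλ, we have λ = λ' - Δλ

First calculate the Compton shift:
Δλ = λ_C(1 - cos θ)
Δλ = 2.4263 × (1 - cos(158°))
Δλ = 2.4263 × 1.9272
Δλ = 4.6759 pm

Initial wavelength:
λ = λ' - Δλ
λ = 74.4759 - 4.6759
λ = 69.8000 pm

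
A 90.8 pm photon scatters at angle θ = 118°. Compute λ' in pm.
94.3654 pm

Using the Compton scattering formula:
λ' = λ + Δλ = λ + λ_C(1 - cos θ)

Given:
- Initial wavelength λ = 90.8 pm
- Scattering angle θ = 118°
- Compton wavelength λ_C ≈ 2.4263 pm

Calculate the shift:
Δλ = 2.4263 × (1 - cos(118°))
Δλ = 2.4263 × 1.4695
Δλ = 3.5654 pm

Final wavelength:
λ' = 90.8 + 3.5654 = 94.3654 pm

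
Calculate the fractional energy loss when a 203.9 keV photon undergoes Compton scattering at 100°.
0.3189 (or 31.89%)

Calculate initial and final photon energies:

Initial: E₀ = 203.9 keV → λ₀ = 6.0806 pm
Compton shift: Δλ = 2.8476 pm
Final wavelength: λ' = 8.9283 pm
Final energy: E' = 138.8670 keV

Fractional energy loss:
(E₀ - E')/E₀ = (203.9000 - 138.8670)/203.9000
= 65.0330/203.9000
= 0.3189
= 31.89%

(Intermediate values are shown rounded; full precision is carried through to the final answer.)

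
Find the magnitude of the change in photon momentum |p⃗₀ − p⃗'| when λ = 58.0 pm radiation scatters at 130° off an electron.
2.0044e-23 kg·m/s

Photon momentum magnitude is p = h/λ.

Initial momentum:
p₀ = h/λ = 6.6261e-34/5.8000e-11 = 1.1424e-23 kg·m/s

After scattering:
λ' = λ + Δλ = 58.0 + 3.9859 = 61.9859 pm
p' = h/λ' = 6.6261e-34/6.1986e-11 = 1.0690e-23 kg·m/s

Momentum is a vector; the scattered photon's direction makes angle θ = 130° with the incident direction. The magnitude of the vector change Δp⃗ = p⃗₀ − p⃗' is found from the law of cosines:
|Δp⃗|² = p₀² + p'² − 2p₀p'cos θ
|Δp⃗|² = (1.1424e-23)² + (1.0690e-23)² − 2·1.1424e-23·1.0690e-23·cos(130°)
|Δp⃗| = 2.0044e-23 kg·m/s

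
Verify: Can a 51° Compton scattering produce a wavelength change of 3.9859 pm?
No, inconsistent

Calculate the expected shift for θ = 51°:

Δλ_expected = λ_C(1 - cos(51°))
Δλ_expected = 2.4263 × (1 - cos(51°))
Δλ_expected = 2.4263 × 0.3707
Δλ_expected = 0.8994 pm

Given shift: 3.9859 pm
Expected shift: 0.8994 pm
Difference: 3.0865 pm

The values do not match. The given shift corresponds to θ ≈ 130.0°, not 51°.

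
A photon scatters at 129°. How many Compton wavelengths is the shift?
1.6293 λ_C

The Compton shift formula is:
Δλ = λ_C(1 - cos θ)

Dividing both sides by λ_C:
Δλ/λ_C = 1 - cos θ

For θ = 129°:
Δλ/λ_C = 1 - cos(129°)
Δλ/λ_C = 1 - -0.6293
Δλ/λ_C = 1.6293

This means the shift is 1.6293 × λ_C = 3.9532 pm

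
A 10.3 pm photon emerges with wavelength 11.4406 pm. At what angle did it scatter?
58.00°

First find the wavelength shift:
Δλ = λ' - λ = 11.4406 - 10.3 = 1.1406 pm

Using Δλ = λ_C(1 - cos θ), with λ_C = h/(m_e·c) ≈ 2.42631024 pm:
cos θ = 1 - Δλ/λ_C
cos θ = 1 - 1.1406/2.42631024
cos θ = 0.529903

θ = arccos(0.529903)
θ = 58.00°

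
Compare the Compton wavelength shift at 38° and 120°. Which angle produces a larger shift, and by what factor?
120° produces the larger shift by a factor of 7.076

Calculate both shifts using Δλ = λ_C(1 - cos θ):

For θ₁ = 38°:
Δλ₁ = 2.4263 × (1 - cos(38°))
Δλ₁ = 2.4263 × 0.2120
Δλ₁ = 0.5144 pm

For θ₂ = 120°:
Δλ₂ = 2.4263 × (1 - cos(120°))
Δλ₂ = 2.4263 × 1.5000
Δλ₂ = 3.6395 pm

The 120° angle produces the larger shift.
Ratio: 3.6395/0.5144 = 7.076

(Intermediate values are shown rounded; full precision is carried through to the final answer.)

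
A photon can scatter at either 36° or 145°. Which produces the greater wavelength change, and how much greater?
145° produces the larger shift by a factor of 9.525

Calculate both shifts using Δλ = λ_C(1 - cos θ):

For θ₁ = 36°:
Δλ₁ = 2.4263 × (1 - cos(36°))
Δλ₁ = 2.4263 × 0.1910
Δλ₁ = 0.4634 pm

For θ₂ = 145°:
Δλ₂ = 2.4263 × (1 - cos(145°))
Δλ₂ = 2.4263 × 1.8192
Δλ₂ = 4.4138 pm

The 145° angle produces the larger shift.
Ratio: 4.4138/0.4634 = 9.525

(Intermediate values are shown rounded; full precision is carried through to the final answer.)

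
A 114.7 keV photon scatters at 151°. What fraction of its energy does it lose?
0.2962 (or 29.62%)

Calculate initial and final photon energies:

Initial: E₀ = 114.7 keV → λ₀ = 10.8094 pm
Compton shift: Δλ = 4.5484 pm
Final wavelength: λ' = 15.3578 pm
Final energy: E' = 80.7302 keV

Fractional energy loss:
(E₀ - E')/E₀ = (114.7000 - 80.7302)/114.7000
= 33.9698/114.7000
= 0.2962
= 29.62%

(Intermediate values are shown rounded; full precision is carried through to the final answer.)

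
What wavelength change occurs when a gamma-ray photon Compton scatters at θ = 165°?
4.7699 pm

Using the Compton scattering formula:
Δλ = λ_C(1 - cos θ)

where λ_C = h/(m_e·c) ≈ 2.4263 pm is the Compton wavelength of an electron.

For θ = 165°:
cos(165°) = -0.9659
1 - cos(165°) = 1.9659

Δλ = 2.4263 × 1.9659
Δλ = 4.7699 pm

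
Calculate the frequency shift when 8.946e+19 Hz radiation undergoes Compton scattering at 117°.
4.588e+19 Hz (decrease)

Convert frequency to wavelength (c = 299792458 m/s):
λ₀ = c/f₀ = 299792458/8.946e+19 = 3.3511341e-12 m = 3.3511 pm

Calculate Compton shift:
Δλ = λ_C(1 - cos(117°)) = 3.5278 pm

Final wavelength:
λ' = λ₀ + Δλ = 3.3511 + 3.5278 = 6.8790 pm

Final frequency:
f' = c/λ' = 299792458/6.8789661e-12 = 4.3581034e+19 Hz

Frequency shift (decrease):
Δf = f₀ - f' = 8.946e+19 - 4.3581034e+19 = 4.588e+19 Hz

(Intermediate values are shown rounded; full precision is carried through to the final answer.)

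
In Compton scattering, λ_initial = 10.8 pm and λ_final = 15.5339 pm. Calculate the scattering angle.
162.00°

First find the wavelength shift:
Δλ = λ' - λ = 15.5339 - 10.8 = 4.7339 pm

Using Δλ = λ_C(1 - cos θ), with λ_C = h/(m_e·c) ≈ 2.42631024 pm:
cos θ = 1 - Δλ/λ_C
cos θ = 1 - 4.7339/2.42631024
cos θ = -0.951070

θ = arccos(-0.951070)
θ = 162.00°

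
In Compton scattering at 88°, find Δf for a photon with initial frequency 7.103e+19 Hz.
2.535e+19 Hz (decrease)

Convert frequency to wavelength (c = 299792458 m/s):
λ₀ = c/f₀ = 299792458/7.103e+19 = 4.2206456e-12 m = 4.2206 pm

Calculate Compton shift:
Δλ = λ_C(1 - cos(88°)) = 2.3416 pm

Final wavelength:
λ' = λ₀ + Δλ = 4.2206 + 2.3416 = 6.5623 pm

Final frequency:
f' = c/λ' = 299792458/6.5622788e-12 = 4.5684200e+19 Hz

Frequency shift (decrease):
Δf = f₀ - f' = 7.103e+19 - 4.5684200e+19 = 2.535e+19 Hz

(Intermediate values are shown rounded; full precision is carried through to the final answer.)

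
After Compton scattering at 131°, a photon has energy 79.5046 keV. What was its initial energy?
107.1001 keV

Convert final energy to wavelength (hc ≈ 1239.842 keV·pm):
λ' = hc/E' = 1239.842 / 79.5046 = 15.5946 pm

Calculate the Compton shift:
Δλ = λ_C(1 - cos(131°))
Δλ = 2.4263 × (1 - cos(131°))
Δλ = 4.0181 pm

Initial wavelength:
λ = λ' - Δλ = 15.5946 - 4.0181 = 11.5765 pm

Initial energy:
E = hc/λ = 1239.842 / 11.5765 = 107.1001 keV

(Intermediate values are shown rounded; full precision is carried through to the final answer.)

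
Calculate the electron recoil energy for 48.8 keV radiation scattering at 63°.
2.4185 keV

By energy conservation: K_e = E_initial - E_final

First find the scattered photon energy:
Initial wavelength: λ = hc/E = 25.4066 pm
Compton shift: Δλ = λ_C(1 - cos(63°)) = 1.3248 pm
Final wavelength: λ' = 25.4066 + 1.3248 = 26.7314 pm
Final photon energy: E' = hc/λ' = 46.3815 keV

Electron kinetic energy:
K_e = E - E' = 48.8000 - 46.3815 = 2.4185 keV

(Intermediate values are shown rounded; full precision is carried through to the final answer.)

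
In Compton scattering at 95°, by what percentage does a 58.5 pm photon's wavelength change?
4.5090%

Calculate the Compton shift:
Δλ = λ_C(1 - cos(95°))
Δλ = 2.4263 × (1 - cos(95°))
Δλ = 2.4263 × 1.0872
Δλ = 2.6378 pm

Percentage change:
(Δλ/λ₀) × 100 = (2.6378/58.5) × 100
= 4.5090%

(Intermediate values are shown rounded; full precision is carried through to the final answer.)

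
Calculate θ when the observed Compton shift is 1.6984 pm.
72.54°

From the Compton formula Δλ = λ_C(1 - cos θ), we can solve for θ:

cos θ = 1 - Δλ/λ_C

Given:
- Δλ = 1.6984 pm
- λ_C = h/(m_e·c) ≈ 2.42631024 pm

cos θ = 1 - 1.6984/2.42631024
cos θ = 1 - 0.699993
cos θ = 0.300007

θ = arccos(0.300007)
θ = 72.54°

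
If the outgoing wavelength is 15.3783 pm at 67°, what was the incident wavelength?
13.9000 pm

From λ' = λ + Δλ, we have λ = λ' - Δλ

First calculate the Compton shift:
Δλ = λ_C(1 - cos θ)
Δλ = 2.4263 × (1 - cos(67°))
Δλ = 2.4263 × 0.6093
Δλ = 1.4783 pm

Initial wavelength:
λ = λ' - Δλ
λ = 15.3783 - 1.4783
λ = 13.9000 pm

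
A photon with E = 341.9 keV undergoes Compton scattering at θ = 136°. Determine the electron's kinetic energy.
182.9047 keV

By energy conservation: K_e = E_initial - E_final

First find the scattered photon energy:
Initial wavelength: λ = hc/E = 3.6263 pm
Compton shift: Δλ = λ_C(1 - cos(136°)) = 4.1717 pm
Final wavelength: λ' = 3.6263 + 4.1717 = 7.7980 pm
Final photon energy: E' = hc/λ' = 158.9953 keV

Electron kinetic energy:
K_e = E - E' = 341.9000 - 158.9953 = 182.9047 keV

(Intermediate values are shown rounded; full precision is carried through to the final answer.)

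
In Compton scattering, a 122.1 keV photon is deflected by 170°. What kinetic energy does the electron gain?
39.2786 keV

By energy conservation: K_e = E_initial - E_final

First find the scattered photon energy:
Initial wavelength: λ = hc/E = 10.1543 pm
Compton shift: Δλ = λ_C(1 - cos(170°)) = 4.8158 pm
Final wavelength: λ' = 10.1543 + 4.8158 = 14.9701 pm
Final photon energy: E' = hc/λ' = 82.8214 keV

Electron kinetic energy:
K_e = E - E' = 122.1000 - 82.8214 = 39.2786 keV

(Intermediate values are shown rounded; full precision is carried through to the final answer.)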